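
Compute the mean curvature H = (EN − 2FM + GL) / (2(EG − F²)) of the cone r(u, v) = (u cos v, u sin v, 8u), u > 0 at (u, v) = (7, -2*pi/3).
H = 4*sqrt(65)/455

With E = 65, F = 0, G = u^2, L = 0, M = 0, N = 8*sqrt(65)*u^2/(65*Abs(u)), assemble
  H = (EN − 2FM + GL) / (2(EG − F²)) = 4*sqrt(65)/(65*Abs(u)).
At (u, v) = (7, -2*pi/3): H = 4*sqrt(65)/455.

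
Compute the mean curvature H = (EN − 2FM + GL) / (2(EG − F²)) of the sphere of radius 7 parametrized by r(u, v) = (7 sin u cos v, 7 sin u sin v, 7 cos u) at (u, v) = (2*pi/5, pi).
H = -1/7

With E = 49, F = 0, G = 49*sin(u)^2, L = -7*sin(u)/Abs(sin(u)), M = 0, N = -7*sin(u)^3/Abs(sin(u)), assemble
  H = (EN − 2FM + GL) / (2(EG − F²)) = -sin(u)/(7*Abs(sin(u))).
At (u, v) = (2*pi/5, pi): H = -1/7.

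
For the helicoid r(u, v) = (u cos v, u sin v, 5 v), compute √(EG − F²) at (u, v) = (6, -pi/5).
√(EG − F²)|_{(6, -pi/5)} = sqrt(61)

E = 1, F = 0, G = u^2 + 25; EG − F² = u^2 + 25; √(EG − F²) = sqrt(u^2 + 25). At the given point: sqrt(61).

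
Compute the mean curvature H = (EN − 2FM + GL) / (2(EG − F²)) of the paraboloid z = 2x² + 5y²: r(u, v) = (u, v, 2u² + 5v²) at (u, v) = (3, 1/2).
H = 777*sqrt(170)/28900

With E = 16*u^2 + 1, F = 40*u*v, G = 100*v^2 + 1, L = 4/sqrt(16*u^2 + 100*v^2 + 1), M = 0, N = 10/sqrt(16*u^2 + 100*v^2 + 1), assemble
  H = (EN − 2FM + GL) / (2(EG − F²)) = (80*u^2 + 200*v^2 + 7)/(16*u^2 + 100*v^2 + 1)^(3/2).
At (u, v) = (3, 1/2): H = 777*sqrt(170)/28900.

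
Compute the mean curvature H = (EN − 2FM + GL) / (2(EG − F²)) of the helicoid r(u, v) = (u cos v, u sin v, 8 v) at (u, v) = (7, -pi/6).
H = 0

With E = 1, F = 0, G = u^2 + 64, L = 0, M = -8/sqrt(u^2 + 64), N = 0, assemble
  H = (EN − 2FM + GL) / (2(EG − F²)) = 0.
At (u, v) = (7, -pi/6): H = 0.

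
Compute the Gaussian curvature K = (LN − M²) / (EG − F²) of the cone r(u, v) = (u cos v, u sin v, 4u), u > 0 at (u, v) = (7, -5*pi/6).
K = 0

Coefficients of the first fundamental form: E = 17, F = 0, G = u^2.
Coefficients of the second fundamental form: L = 0, M = 0, N = 4*sqrt(17)*u^2/(17*Abs(u)).
Assemble K = (LN − M²)/(EG − F²) = 0. At (u, v) = (7, -5*pi/6): K = 0.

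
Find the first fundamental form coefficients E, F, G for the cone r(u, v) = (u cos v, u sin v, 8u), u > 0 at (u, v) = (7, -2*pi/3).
E = 65;  F = 0;  G = 49

Partials: r_u = (cos(v), sin(v), 8), r_v = (-u*sin(v), u*cos(v), 0). As functions of (u, v):
  E = r_u · r_u = 65,
  F = r_u · r_v = 0,
  G = r_v · r_v = u^2.
Evaluating at (u, v) = (7, -2*pi/3): E = 65, F = 0, G = 49.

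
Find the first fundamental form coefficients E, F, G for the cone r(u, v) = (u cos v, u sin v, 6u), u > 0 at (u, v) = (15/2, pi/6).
E = 37;  F = 0;  G = 225/4

Partials: r_u = (cos(v), sin(v), 6), r_v = (-u*sin(v), u*cos(v), 0). As functions of (u, v):
  E = r_u · r_u = 37,
  F = r_u · r_v = 0,
  G = r_v · r_v = u^2.
Evaluating at (u, v) = (15/2, pi/6): E = 37, F = 0, G = 225/4.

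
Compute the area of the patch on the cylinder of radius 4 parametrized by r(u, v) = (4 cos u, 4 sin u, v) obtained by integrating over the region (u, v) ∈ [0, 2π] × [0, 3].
Area = 24*pi

Area = ∫∫ √(EG − F²) du dv with √(EG − F²) = 4. Integrating over [0, 2π] × [0, 3] gives 24*pi.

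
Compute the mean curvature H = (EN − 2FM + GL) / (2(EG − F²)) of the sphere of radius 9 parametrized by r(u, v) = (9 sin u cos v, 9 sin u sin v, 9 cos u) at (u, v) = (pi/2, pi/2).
H = -1/9

With E = 81, F = 0, G = 81*sin(u)^2, L = -9*sin(u)/Abs(sin(u)), M = 0, N = -9*sin(u)^3/Abs(sin(u)), assemble
  H = (EN − 2FM + GL) / (2(EG − F²)) = -sin(u)/(9*Abs(sin(u))).
At (u, v) = (pi/2, pi/2): H = -1/9.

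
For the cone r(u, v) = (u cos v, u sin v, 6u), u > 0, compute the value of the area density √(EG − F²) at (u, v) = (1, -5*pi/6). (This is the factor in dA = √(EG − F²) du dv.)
√(EG − F²)|_{(1, -5*pi/6)} = sqrt(37)

E = 37, F = 0, G = u^2, so EG − F² = 37*u^2. Taking the positive square root: √(EG − F²) = sqrt(37)*Abs(u). At (u, v) = (1, -5*pi/6): sqrt(37).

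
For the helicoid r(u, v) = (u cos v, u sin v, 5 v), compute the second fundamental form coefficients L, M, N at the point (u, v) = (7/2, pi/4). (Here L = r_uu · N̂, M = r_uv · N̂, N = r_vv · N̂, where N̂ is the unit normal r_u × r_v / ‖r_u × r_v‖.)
L = 0;  M = -10*sqrt(149)/149;  N = 0

Compute the unit normal N̂(u, v) = (5*sin(v)/sqrt(u^2 + 25), -5*cos(v)/sqrt(u^2 + 25), u/sqrt(u^2 + 25)), and the second partials r_uu, r_uv, r_vv. Take dot products:
  L(u, v) = r_uu · N̂ = 0,
  M(u, v) = r_uv · N̂ = -5/sqrt(u^2 + 25),
  N(u, v) = r_vv · N̂ = 0.
Evaluating at (u, v) = (7/2, pi/4):
  L = 0, M = -10*sqrt(149)/149, N = 0.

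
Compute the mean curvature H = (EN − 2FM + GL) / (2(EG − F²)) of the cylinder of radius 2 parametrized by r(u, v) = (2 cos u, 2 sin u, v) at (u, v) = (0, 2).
H = -1/4

With E = 4, F = 0, G = 1, L = -2, M = 0, N = 0, assemble
  H = (EN − 2FM + GL) / (2(EG − F²)) = -1/4.
At (u, v) = (0, 2): H = -1/4.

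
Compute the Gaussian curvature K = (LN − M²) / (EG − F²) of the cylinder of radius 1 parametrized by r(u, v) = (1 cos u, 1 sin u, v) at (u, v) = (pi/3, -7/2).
K = 0

Coefficients of the first fundamental form: E = 1, F = 0, G = 1.
Coefficients of the second fundamental form: L = -1, M = 0, N = 0.
Assemble K = (LN − M²)/(EG − F²) = 0. At (u, v) = (pi/3, -7/2): K = 0.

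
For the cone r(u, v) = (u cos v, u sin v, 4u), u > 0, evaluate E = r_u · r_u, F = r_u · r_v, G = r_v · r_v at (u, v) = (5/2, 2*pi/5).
E = 17;  F = 0;  G = 25/4

Partials: r_u = (cos(v), sin(v), 4), r_v = (-u*sin(v), u*cos(v), 0). As functions of (u, v):
  E = r_u · r_u = 17,
  F = r_u · r_v = 0,
  G = r_v · r_v = u^2.
Evaluating at (u, v) = (5/2, 2*pi/5): E = 17, F = 0, G = 25/4.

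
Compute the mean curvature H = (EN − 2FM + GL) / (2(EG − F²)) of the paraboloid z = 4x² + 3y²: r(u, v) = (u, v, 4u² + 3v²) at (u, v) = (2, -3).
H = 2071*sqrt(581)/337561

With E = 64*u^2 + 1, F = 48*u*v, G = 36*v^2 + 1, L = 8/sqrt(64*u^2 + 36*v^2 + 1), M = 0, N = 6/sqrt(64*u^2 + 36*v^2 + 1), assemble
  H = (EN − 2FM + GL) / (2(EG − F²)) = (192*u^2 + 144*v^2 + 7)/(64*u^2 + 36*v^2 + 1)^(3/2).
At (u, v) = (2, -3): H = 2071*sqrt(581)/337561.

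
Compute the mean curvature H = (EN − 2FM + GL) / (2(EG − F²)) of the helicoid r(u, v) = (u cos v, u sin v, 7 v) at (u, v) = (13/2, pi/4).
H = 0

With E = 1, F = 0, G = u^2 + 49, L = 0, M = -7/sqrt(u^2 + 49), N = 0, assemble
  H = (EN − 2FM + GL) / (2(EG − F²)) = 0.
At (u, v) = (13/2, pi/4): H = 0.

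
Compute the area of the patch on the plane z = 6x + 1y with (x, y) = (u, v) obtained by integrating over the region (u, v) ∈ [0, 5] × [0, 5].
Area = 25*sqrt(38)

Area = ∫∫ √(EG − F²) du dv with √(EG − F²) = sqrt(38). Integrating over [0, 5] × [0, 5] gives 25*sqrt(38).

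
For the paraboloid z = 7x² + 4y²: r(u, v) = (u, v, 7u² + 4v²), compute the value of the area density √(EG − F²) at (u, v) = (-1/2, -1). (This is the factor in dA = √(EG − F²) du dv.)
√(EG − F²)|_{(-1/2, -1)} = sqrt(114)

E = 196*u^2 + 1, F = 112*u*v, G = 64*v^2 + 1, so EG − F² = 196*u^2 + 64*v^2 + 1. Taking the positive square root: √(EG − F²) = sqrt(196*u^2 + 64*v^2 + 1). At (u, v) = (-1/2, -1): sqrt(114).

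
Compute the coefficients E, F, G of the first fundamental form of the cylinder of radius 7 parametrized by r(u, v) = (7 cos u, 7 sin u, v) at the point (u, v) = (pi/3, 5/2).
E = 49;  F = 0;  G = 1

Partials: r_u = (-7*sin(u), 7*cos(u), 0), r_v = (0, 0, 1). As functions of (u, v):
  E = r_u · r_u = 49,
  F = r_u · r_v = 0,
  G = r_v · r_v = 1.
Evaluating at (u, v) = (pi/3, 5/2): E = 49, F = 0, G = 1.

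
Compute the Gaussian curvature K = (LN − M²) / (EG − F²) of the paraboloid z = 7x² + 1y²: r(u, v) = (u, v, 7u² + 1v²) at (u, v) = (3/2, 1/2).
K = 28/196249

Coefficients of the first fundamental form: E = 196*u^2 + 1, F = 28*u*v, G = 4*v^2 + 1.
Coefficients of the second fundamental form: L = 14/sqrt(196*u^2 + 4*v^2 + 1), M = 0, N = 2/sqrt(196*u^2 + 4*v^2 + 1).
Assemble K = (LN − M²)/(EG − F²) = 28/(38416*u^4 + 1568*u^2*v^2 + 392*u^2 + 16*v^4 + 8*v^2 + 1). At (u, v) = (3/2, 1/2): K = 28/196249.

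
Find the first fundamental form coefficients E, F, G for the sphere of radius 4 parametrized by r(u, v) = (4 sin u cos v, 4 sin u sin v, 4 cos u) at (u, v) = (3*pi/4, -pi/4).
E = 16;  F = 0;  G = 8

Partials: r_u = (4*cos(u)*cos(v), 4*sin(v)*cos(u), -4*sin(u)), r_v = (-4*sin(u)*sin(v), 4*sin(u)*cos(v), 0). As functions of (u, v):
  E = r_u · r_u = 16,
  F = r_u · r_v = 0,
  G = r_v · r_v = 16*sin(u)^2.
Evaluating at (u, v) = (3*pi/4, -pi/4): E = 16, F = 0, G = 8.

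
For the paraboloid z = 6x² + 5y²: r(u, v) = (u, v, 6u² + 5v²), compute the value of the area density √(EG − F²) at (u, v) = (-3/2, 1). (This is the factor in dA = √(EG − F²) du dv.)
√(EG − F²)|_{(-3/2, 1)} = 5*sqrt(17)

E = 144*u^2 + 1, F = 120*u*v, G = 100*v^2 + 1, so EG − F² = 144*u^2 + 100*v^2 + 1. Taking the positive square root: √(EG − F²) = sqrt(144*u^2 + 100*v^2 + 1). At (u, v) = (-3/2, 1): 5*sqrt(17).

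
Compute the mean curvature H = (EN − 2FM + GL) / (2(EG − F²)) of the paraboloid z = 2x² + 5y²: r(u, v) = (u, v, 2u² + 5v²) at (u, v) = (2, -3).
H = 2127*sqrt(965)/931225

With E = 16*u^2 + 1, F = 40*u*v, G = 100*v^2 + 1, L = 4/sqrt(16*u^2 + 100*v^2 + 1), M = 0, N = 10/sqrt(16*u^2 + 100*v^2 + 1), assemble
  H = (EN − 2FM + GL) / (2(EG − F²)) = (80*u^2 + 200*v^2 + 7)/(16*u^2 + 100*v^2 + 1)^(3/2).
At (u, v) = (2, -3): H = 2127*sqrt(965)/931225.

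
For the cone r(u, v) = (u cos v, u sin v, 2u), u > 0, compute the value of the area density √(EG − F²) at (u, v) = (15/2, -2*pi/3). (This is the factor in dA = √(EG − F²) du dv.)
√(EG − F²)|_{(15/2, -2*pi/3)} = 15*sqrt(5)/2

E = 5, F = 0, G = u^2, so EG − F² = 5*u^2. Taking the positive square root: √(EG − F²) = sqrt(5)*Abs(u). At (u, v) = (15/2, -2*pi/3): 15*sqrt(5)/2.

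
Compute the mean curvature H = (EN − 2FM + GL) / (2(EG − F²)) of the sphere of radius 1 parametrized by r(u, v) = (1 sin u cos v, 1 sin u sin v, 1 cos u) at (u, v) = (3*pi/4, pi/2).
H = -1

With E = 1, F = 0, G = sin(u)^2, L = -sin(u)/Abs(sin(u)), M = 0, N = -sin(u)^3/Abs(sin(u)), assemble
  H = (EN − 2FM + GL) / (2(EG − F²)) = -sin(u)/Abs(sin(u)).
At (u, v) = (3*pi/4, pi/2): H = -1.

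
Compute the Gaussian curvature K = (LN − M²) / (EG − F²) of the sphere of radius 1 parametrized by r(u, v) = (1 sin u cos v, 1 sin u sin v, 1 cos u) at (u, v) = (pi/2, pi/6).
K = 1

Coefficients of the first fundamental form: E = 1, F = 0, G = sin(u)^2.
Coefficients of the second fundamental form: L = -sin(u)/Abs(sin(u)), M = 0, N = -sin(u)^3/Abs(sin(u)).
Assemble K = (LN − M²)/(EG − F²) = 1. At (u, v) = (pi/2, pi/6): K = 1.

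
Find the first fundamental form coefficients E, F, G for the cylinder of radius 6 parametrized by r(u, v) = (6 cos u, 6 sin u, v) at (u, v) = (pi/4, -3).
E = 36;  F = 0;  G = 1

Partials: r_u = (-6*sin(u), 6*cos(u), 0), r_v = (0, 0, 1). As functions of (u, v):
  E = r_u · r_u = 36,
  F = r_u · r_v = 0,
  G = r_v · r_v = 1.
Evaluating at (u, v) = (pi/4, -3): E = 36, F = 0, G = 1.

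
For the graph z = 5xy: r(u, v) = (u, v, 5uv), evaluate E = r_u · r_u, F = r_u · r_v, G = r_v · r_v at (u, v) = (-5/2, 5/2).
E = 629/4;  F = -625/4;  G = 629/4

Partials: r_u = (1, 0, 5*v), r_v = (0, 1, 5*u). As functions of (u, v):
  E = r_u · r_u = 25*v^2 + 1,
  F = r_u · r_v = 25*u*v,
  G = r_v · r_v = 25*u^2 + 1.
Evaluating at (u, v) = (-5/2, 5/2): E = 629/4, F = -625/4, G = 629/4.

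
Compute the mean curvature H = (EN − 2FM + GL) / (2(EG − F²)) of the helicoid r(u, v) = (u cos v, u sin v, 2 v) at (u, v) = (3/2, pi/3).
H = 0

With E = 1, F = 0, G = u^2 + 4, L = 0, M = -2/sqrt(u^2 + 4), N = 0, assemble
  H = (EN − 2FM + GL) / (2(EG − F²)) = 0.
At (u, v) = (3/2, pi/3): H = 0.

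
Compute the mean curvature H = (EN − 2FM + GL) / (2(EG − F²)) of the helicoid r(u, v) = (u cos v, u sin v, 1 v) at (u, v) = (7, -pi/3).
H = 0

With E = 1, F = 0, G = u^2 + 1, L = 0, M = -1/sqrt(u^2 + 1), N = 0, assemble
  H = (EN − 2FM + GL) / (2(EG − F²)) = 0.
At (u, v) = (7, -pi/3): H = 0.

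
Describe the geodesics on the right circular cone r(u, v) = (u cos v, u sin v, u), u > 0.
The cone is flat away from the apex (K = 0). Slitting along a generator and unrolling gives an isometry to a sector of the plane; geodesics are the pre-images of straight lines in that sector. In particular, generators (v = const) are geodesics, and generic geodesics spiral from a minimum-distance point before returning to infinity.

For this cone, E = 2, F = 0, G = u², so EG − F² = 2u² > 0 (u > 0), and direct computation gives K = 0 away from the apex. Flatness lets us unroll the cone along a generator into a planar sector of angle 2π/√2 = π√2 ≈ 4.44 rad; geodesics on the cone are exactly the curves that develop to straight lines in this sector. Generators (v = const) develop to rays through the sector's vertex and are geodesics; the circles u = const develop to circular arcs and are not geodesics.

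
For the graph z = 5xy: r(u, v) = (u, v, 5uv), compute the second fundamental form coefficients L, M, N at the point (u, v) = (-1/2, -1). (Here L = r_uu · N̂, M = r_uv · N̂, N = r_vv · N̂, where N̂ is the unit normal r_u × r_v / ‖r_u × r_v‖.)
L = 0;  M = 10*sqrt(129)/129;  N = 0

Compute the unit normal N̂(u, v) = (-5*v/sqrt(25*u^2 + 25*v^2 + 1), -5*u/sqrt(25*u^2 + 25*v^2 + 1), 1/sqrt(25*u^2 + 25*v^2 + 1)), and the second partials r_uu, r_uv, r_vv. Take dot products:
  L(u, v) = r_uu · N̂ = 0,
  M(u, v) = r_uv · N̂ = 5/sqrt(25*u^2 + 25*v^2 + 1),
  N(u, v) = r_vv · N̂ = 0.
Evaluating at (u, v) = (-1/2, -1):
  L = 0, M = 10*sqrt(129)/129, N = 0.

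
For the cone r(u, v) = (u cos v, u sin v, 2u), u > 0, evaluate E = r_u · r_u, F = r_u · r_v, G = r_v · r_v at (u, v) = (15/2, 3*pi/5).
E = 5;  F = 0;  G = 225/4

Partials: r_u = (cos(v), sin(v), 2), r_v = (-u*sin(v), u*cos(v), 0). As functions of (u, v):
  E = r_u · r_u = 5,
  F = r_u · r_v = 0,
  G = r_v · r_v = u^2.
Evaluating at (u, v) = (15/2, 3*pi/5): E = 5, F = 0, G = 225/4.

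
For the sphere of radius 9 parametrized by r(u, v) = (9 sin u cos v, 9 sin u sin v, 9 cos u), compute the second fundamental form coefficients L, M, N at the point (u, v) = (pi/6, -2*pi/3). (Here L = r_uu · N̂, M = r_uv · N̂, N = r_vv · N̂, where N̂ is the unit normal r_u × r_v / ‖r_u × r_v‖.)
L = -9;  M = 0;  N = -9/4

Compute the unit normal N̂(u, v) = (sin(u)^2*cos(v)/Abs(sin(u)), sin(u)^2*sin(v)/Abs(sin(u)), sin(2*u)/(2*Abs(sin(u)))), and the second partials r_uu, r_uv, r_vv. Take dot products:
  L(u, v) = r_uu · N̂ = -9*sin(u)/Abs(sin(u)),
  M(u, v) = r_uv · N̂ = 0,
  N(u, v) = r_vv · N̂ = -9*sin(u)^3/Abs(sin(u)).
Evaluating at (u, v) = (pi/6, -2*pi/3):
  L = -9, M = 0, N = -9/4.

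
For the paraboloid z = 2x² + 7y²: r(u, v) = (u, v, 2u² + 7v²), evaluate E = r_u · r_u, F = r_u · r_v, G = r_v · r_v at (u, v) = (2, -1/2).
E = 65;  F = -56;  G = 50

Partials: r_u = (1, 0, 4*u), r_v = (0, 1, 14*v). As functions of (u, v):
  E = r_u · r_u = 16*u^2 + 1,
  F = r_u · r_v = 56*u*v,
  G = r_v · r_v = 196*v^2 + 1.
Evaluating at (u, v) = (2, -1/2): E = 65, F = -56, G = 50.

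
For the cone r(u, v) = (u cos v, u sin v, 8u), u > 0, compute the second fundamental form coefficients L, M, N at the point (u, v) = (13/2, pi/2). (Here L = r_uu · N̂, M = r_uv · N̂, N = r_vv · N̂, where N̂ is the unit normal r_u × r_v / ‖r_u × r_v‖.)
L = 0;  M = 0;  N = 4*sqrt(65)/5

Compute the unit normal N̂(u, v) = (-8*sqrt(65)*u*cos(v)/(65*Abs(u)), -8*sqrt(65)*u*sin(v)/(65*Abs(u)), sqrt(65)*u/(65*Abs(u))), and the second partials r_uu, r_uv, r_vv. Take dot products:
  L(u, v) = r_uu · N̂ = 0,
  M(u, v) = r_uv · N̂ = 0,
  N(u, v) = r_vv · N̂ = 8*sqrt(65)*u^2/(65*Abs(u)).
Evaluating at (u, v) = (13/2, pi/2):
  L = 0, M = 0, N = 4*sqrt(65)/5.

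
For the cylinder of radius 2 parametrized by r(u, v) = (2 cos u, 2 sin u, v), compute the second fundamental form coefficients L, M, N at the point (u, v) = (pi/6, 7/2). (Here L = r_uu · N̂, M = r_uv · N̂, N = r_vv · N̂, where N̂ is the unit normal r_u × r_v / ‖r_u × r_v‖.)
L = -2;  M = 0;  N = 0

Compute the unit normal N̂(u, v) = (cos(u), sin(u), 0), and the second partials r_uu, r_uv, r_vv. Take dot products:
  L(u, v) = r_uu · N̂ = -2,
  M(u, v) = r_uv · N̂ = 0,
  N(u, v) = r_vv · N̂ = 0.
Evaluating at (u, v) = (pi/6, 7/2):
  L = -2, M = 0, N = 0.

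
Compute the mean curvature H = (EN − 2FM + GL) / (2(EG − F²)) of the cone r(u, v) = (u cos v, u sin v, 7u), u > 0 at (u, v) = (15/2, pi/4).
H = 7*sqrt(2)/150

With E = 50, F = 0, G = u^2, L = 0, M = 0, N = 7*sqrt(2)*u^2/(10*Abs(u)), assemble
  H = (EN − 2FM + GL) / (2(EG − F²)) = 7*sqrt(2)/(20*Abs(u)).
At (u, v) = (15/2, pi/4): H = 7*sqrt(2)/150.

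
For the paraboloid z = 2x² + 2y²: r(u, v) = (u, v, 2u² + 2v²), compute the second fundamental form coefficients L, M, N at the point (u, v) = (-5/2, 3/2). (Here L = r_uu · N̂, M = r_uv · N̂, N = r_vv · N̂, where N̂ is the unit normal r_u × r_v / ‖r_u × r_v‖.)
L = 4*sqrt(137)/137;  M = 0;  N = 4*sqrt(137)/137

Compute the unit normal N̂(u, v) = (-4*u/sqrt(16*u^2 + 16*v^2 + 1), -4*v/sqrt(16*u^2 + 16*v^2 + 1), 1/sqrt(16*u^2 + 16*v^2 + 1)), and the second partials r_uu, r_uv, r_vv. Take dot products:
  L(u, v) = r_uu · N̂ = 4/sqrt(16*u^2 + 16*v^2 + 1),
  M(u, v) = r_uv · N̂ = 0,
  N(u, v) = r_vv · N̂ = 4/sqrt(16*u^2 + 16*v^2 + 1).
Evaluating at (u, v) = (-5/2, 3/2):
  L = 4*sqrt(137)/137, M = 0, N = 4*sqrt(137)/137.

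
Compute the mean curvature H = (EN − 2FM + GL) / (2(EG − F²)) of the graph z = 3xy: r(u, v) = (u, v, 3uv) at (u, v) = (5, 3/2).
H = -324*sqrt(985)/194045

With E = 9*v^2 + 1, F = 9*u*v, G = 9*u^2 + 1, L = 0, M = 3/sqrt(9*u^2 + 9*v^2 + 1), N = 0, assemble
  H = (EN − 2FM + GL) / (2(EG − F²)) = -27*u*v/(9*u^2 + 9*v^2 + 1)^(3/2).
At (u, v) = (5, 3/2): H = -324*sqrt(985)/194045.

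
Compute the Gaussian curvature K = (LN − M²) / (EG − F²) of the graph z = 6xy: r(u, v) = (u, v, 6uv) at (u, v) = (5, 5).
K = -36/3243601

Coefficients of the first fundamental form: E = 36*v^2 + 1, F = 36*u*v, G = 36*u^2 + 1.
Coefficients of the second fundamental form: L = 0, M = 6/sqrt(36*u^2 + 36*v^2 + 1), N = 0.
Assemble K = (LN − M²)/(EG − F²) = -36/(1296*u^4 + 2592*u^2*v^2 + 72*u^2 + 1296*v^4 + 72*v^2 + 1). At (u, v) = (5, 5): K = -36/3243601.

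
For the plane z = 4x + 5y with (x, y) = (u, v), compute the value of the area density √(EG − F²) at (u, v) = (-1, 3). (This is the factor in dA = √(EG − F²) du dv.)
√(EG − F²)|_{(-1, 3)} = sqrt(42)

E = 17, F = 20, G = 26, so EG − F² = 42. Taking the positive square root: √(EG − F²) = sqrt(42). At (u, v) = (-1, 3): sqrt(42).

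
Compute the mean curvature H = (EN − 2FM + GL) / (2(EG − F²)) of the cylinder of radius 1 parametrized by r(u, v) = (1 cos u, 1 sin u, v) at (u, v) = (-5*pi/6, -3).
H = -1/2

With E = 1, F = 0, G = 1, L = -1, M = 0, N = 0, assemble
  H = (EN − 2FM + GL) / (2(EG − F²)) = -1/2.
At (u, v) = (-5*pi/6, -3): H = -1/2.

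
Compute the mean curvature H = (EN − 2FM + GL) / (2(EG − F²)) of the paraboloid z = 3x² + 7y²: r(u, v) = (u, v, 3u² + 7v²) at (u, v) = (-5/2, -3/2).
H = 2908*sqrt(667)/444889

With E = 36*u^2 + 1, F = 84*u*v, G = 196*v^2 + 1, L = 6/sqrt(36*u^2 + 196*v^2 + 1), M = 0, N = 14/sqrt(36*u^2 + 196*v^2 + 1), assemble
  H = (EN − 2FM + GL) / (2(EG − F²)) = 2*(126*u^2 + 294*v^2 + 5)/(36*u^2 + 196*v^2 + 1)^(3/2).
At (u, v) = (-5/2, -3/2): H = 2908*sqrt(667)/444889.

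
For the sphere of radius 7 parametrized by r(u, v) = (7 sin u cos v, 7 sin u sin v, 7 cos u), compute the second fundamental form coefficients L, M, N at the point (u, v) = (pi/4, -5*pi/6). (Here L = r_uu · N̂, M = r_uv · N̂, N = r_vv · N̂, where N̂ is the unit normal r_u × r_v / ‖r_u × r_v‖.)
L = -7;  M = 0;  N = -7/2

Compute the unit normal N̂(u, v) = (sin(u)^2*cos(v)/Abs(sin(u)), sin(u)^2*sin(v)/Abs(sin(u)), sin(2*u)/(2*Abs(sin(u)))), and the second partials r_uu, r_uv, r_vv. Take dot products:
  L(u, v) = r_uu · N̂ = -7*sin(u)/Abs(sin(u)),
  M(u, v) = r_uv · N̂ = 0,
  N(u, v) = r_vv · N̂ = -7*sin(u)^3/Abs(sin(u)).
Evaluating at (u, v) = (pi/4, -5*pi/6):
  L = -7, M = 0, N = -7/2.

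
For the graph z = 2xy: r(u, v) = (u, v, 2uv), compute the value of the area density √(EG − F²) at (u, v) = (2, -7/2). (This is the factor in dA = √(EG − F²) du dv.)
√(EG − F²)|_{(2, -7/2)} = sqrt(66)

E = 4*v^2 + 1, F = 4*u*v, G = 4*u^2 + 1, so EG − F² = 4*u^2 + 4*v^2 + 1. Taking the positive square root: √(EG − F²) = sqrt(4*u^2 + 4*v^2 + 1). At (u, v) = (2, -7/2): sqrt(66).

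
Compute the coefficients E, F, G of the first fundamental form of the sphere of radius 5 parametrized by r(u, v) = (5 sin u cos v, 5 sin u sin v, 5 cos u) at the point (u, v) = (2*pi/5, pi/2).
E = 25;  F = 0;  G = 25*sqrt(5)/8 + 125/8

Partials: r_u = (5*cos(u)*cos(v), 5*sin(v)*cos(u), -5*sin(u)), r_v = (-5*sin(u)*sin(v), 5*sin(u)*cos(v), 0). As functions of (u, v):
  E = r_u · r_u = 25,
  F = r_u · r_v = 0,
  G = r_v · r_v = 25*sin(u)^2.
Evaluating at (u, v) = (2*pi/5, pi/2): E = 25, F = 0, G = 25*sqrt(5)/8 + 125/8.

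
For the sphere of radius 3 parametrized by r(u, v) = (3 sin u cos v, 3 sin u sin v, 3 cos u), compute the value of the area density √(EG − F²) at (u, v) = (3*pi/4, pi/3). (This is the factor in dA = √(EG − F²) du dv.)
√(EG − F²)|_{(3*pi/4, pi/3)} = 9*sqrt(2)/2

E = 9, F = 0, G = 9*sin(u)^2, so EG − F² = 81*sin(u)^2. Taking the positive square root: √(EG − F²) = 9*Abs(sin(u)). At (u, v) = (3*pi/4, pi/3): 9*sqrt(2)/2.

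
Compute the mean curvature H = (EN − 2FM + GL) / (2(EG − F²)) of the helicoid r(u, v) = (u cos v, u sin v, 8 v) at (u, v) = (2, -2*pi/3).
H = 0

With E = 1, F = 0, G = u^2 + 64, L = 0, M = -8/sqrt(u^2 + 64), N = 0, assemble
  H = (EN − 2FM + GL) / (2(EG − F²)) = 0.
At (u, v) = (2, -2*pi/3): H = 0.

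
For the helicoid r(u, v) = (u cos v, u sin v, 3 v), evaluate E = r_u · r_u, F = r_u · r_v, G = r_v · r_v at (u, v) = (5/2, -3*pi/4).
E = 1;  F = 0;  G = 61/4

Partials: r_u = (cos(v), sin(v), 0), r_v = (-u*sin(v), u*cos(v), 3). As functions of (u, v):
  E = r_u · r_u = 1,
  F = r_u · r_v = 0,
  G = r_v · r_v = u^2 + 9.
Evaluating at (u, v) = (5/2, -3*pi/4): E = 1, F = 0, G = 61/4.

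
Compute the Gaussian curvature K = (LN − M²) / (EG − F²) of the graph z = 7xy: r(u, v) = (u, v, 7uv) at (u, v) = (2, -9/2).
K = -784/22629049

Coefficients of the first fundamental form: E = 49*v^2 + 1, F = 49*u*v, G = 49*u^2 + 1.
Coefficients of the second fundamental form: L = 0, M = 7/sqrt(49*u^2 + 49*v^2 + 1), N = 0.
Assemble K = (LN − M²)/(EG − F²) = -49/(2401*u^4 + 4802*u^2*v^2 + 98*u^2 + 2401*v^4 + 98*v^2 + 1). At (u, v) = (2, -9/2): K = -784/22629049.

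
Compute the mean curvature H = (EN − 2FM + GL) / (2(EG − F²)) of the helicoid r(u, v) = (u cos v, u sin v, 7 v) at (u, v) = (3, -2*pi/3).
H = 0

With E = 1, F = 0, G = u^2 + 49, L = 0, M = -7/sqrt(u^2 + 49), N = 0, assemble
  H = (EN − 2FM + GL) / (2(EG − F²)) = 0.
At (u, v) = (3, -2*pi/3): H = 0.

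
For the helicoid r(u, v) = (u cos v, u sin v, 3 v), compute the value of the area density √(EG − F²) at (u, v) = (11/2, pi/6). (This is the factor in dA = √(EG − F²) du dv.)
√(EG − F²)|_{(11/2, pi/6)} = sqrt(157)/2

E = 1, F = 0, G = u^2 + 9, so EG − F² = u^2 + 9. Taking the positive square root: √(EG − F²) = sqrt(u^2 + 9). At (u, v) = (11/2, pi/6): sqrt(157)/2.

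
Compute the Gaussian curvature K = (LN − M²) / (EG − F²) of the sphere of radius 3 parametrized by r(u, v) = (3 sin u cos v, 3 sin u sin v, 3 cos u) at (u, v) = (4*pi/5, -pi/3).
K = 1/9

Coefficients of the first fundamental form: E = 9, F = 0, G = 9*sin(u)^2.
Coefficients of the second fundamental form: L = -3*sin(u)/Abs(sin(u)), M = 0, N = -3*sin(u)^3/Abs(sin(u)).
Assemble K = (LN − M²)/(EG − F²) = 1/9. At (u, v) = (4*pi/5, -pi/3): K = 1/9.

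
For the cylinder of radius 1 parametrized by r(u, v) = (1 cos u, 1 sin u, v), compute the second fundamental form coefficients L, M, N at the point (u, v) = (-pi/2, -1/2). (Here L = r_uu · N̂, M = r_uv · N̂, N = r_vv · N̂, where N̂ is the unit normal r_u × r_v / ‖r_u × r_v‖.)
L = -1;  M = 0;  N = 0

Compute the unit normal N̂(u, v) = (cos(u), sin(u), 0), and the second partials r_uu, r_uv, r_vv. Take dot products:
  L(u, v) = r_uu · N̂ = -1,
  M(u, v) = r_uv · N̂ = 0,
  N(u, v) = r_vv · N̂ = 0.
Evaluating at (u, v) = (-pi/2, -1/2):
  L = -1, M = 0, N = 0.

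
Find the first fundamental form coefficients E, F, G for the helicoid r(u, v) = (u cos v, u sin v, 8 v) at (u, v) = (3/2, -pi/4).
E = 1;  F = 0;  G = 265/4

Partials: r_u = (cos(v), sin(v), 0), r_v = (-u*sin(v), u*cos(v), 8). As functions of (u, v):
  E = r_u · r_u = 1,
  F = r_u · r_v = 0,
  G = r_v · r_v = u^2 + 64.
Evaluating at (u, v) = (3/2, -pi/4): E = 1, F = 0, G = 265/4.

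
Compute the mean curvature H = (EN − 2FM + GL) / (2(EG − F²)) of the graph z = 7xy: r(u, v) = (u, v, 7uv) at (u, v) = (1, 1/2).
H = -1372*sqrt(249)/62001

With E = 49*v^2 + 1, F = 49*u*v, G = 49*u^2 + 1, L = 0, M = 7/sqrt(49*u^2 + 49*v^2 + 1), N = 0, assemble
  H = (EN − 2FM + GL) / (2(EG − F²)) = -343*u*v/(49*u^2 + 49*v^2 + 1)^(3/2).
At (u, v) = (1, 1/2): H = -1372*sqrt(249)/62001.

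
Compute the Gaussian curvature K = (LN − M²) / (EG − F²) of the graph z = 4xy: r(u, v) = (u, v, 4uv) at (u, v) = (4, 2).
K = -16/103041

Coefficients of the first fundamental form: E = 16*v^2 + 1, F = 16*u*v, G = 16*u^2 + 1.
Coefficients of the second fundamental form: L = 0, M = 4/sqrt(16*u^2 + 16*v^2 + 1), N = 0.
Assemble K = (LN − M²)/(EG − F²) = -16/(256*u^4 + 512*u^2*v^2 + 32*u^2 + 256*v^4 + 32*v^2 + 1). At (u, v) = (4, 2): K = -16/103041.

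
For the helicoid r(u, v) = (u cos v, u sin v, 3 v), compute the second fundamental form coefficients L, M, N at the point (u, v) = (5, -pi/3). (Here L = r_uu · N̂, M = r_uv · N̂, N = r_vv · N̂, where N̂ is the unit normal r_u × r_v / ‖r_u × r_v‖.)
L = 0;  M = -3*sqrt(34)/34;  N = 0

Compute the unit normal N̂(u, v) = (3*sin(v)/sqrt(u^2 + 9), -3*cos(v)/sqrt(u^2 + 9), u/sqrt(u^2 + 9)), and the second partials r_uu, r_uv, r_vv. Take dot products:
  L(u, v) = r_uu · N̂ = 0,
  M(u, v) = r_uv · N̂ = -3/sqrt(u^2 + 9),
  N(u, v) = r_vv · N̂ = 0.
Evaluating at (u, v) = (5, -pi/3):
  L = 0, M = -3*sqrt(34)/34, N = 0.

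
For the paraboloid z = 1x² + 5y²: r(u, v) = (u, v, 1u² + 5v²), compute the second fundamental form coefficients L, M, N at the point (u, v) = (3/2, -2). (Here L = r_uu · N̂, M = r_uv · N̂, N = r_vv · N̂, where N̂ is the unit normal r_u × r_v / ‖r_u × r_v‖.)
L = sqrt(410)/205;  M = 0;  N = sqrt(410)/41

Compute the unit normal N̂(u, v) = (-2*u/sqrt(4*u^2 + 100*v^2 + 1), -10*v/sqrt(4*u^2 + 100*v^2 + 1), 1/sqrt(4*u^2 + 100*v^2 + 1)), and the second partials r_uu, r_uv, r_vv. Take dot products:
  L(u, v) = r_uu · N̂ = 2/sqrt(4*u^2 + 100*v^2 + 1),
  M(u, v) = r_uv · N̂ = 0,
  N(u, v) = r_vv · N̂ = 10/sqrt(4*u^2 + 100*v^2 + 1).
Evaluating at (u, v) = (3/2, -2):
  L = sqrt(410)/205, M = 0, N = sqrt(410)/41.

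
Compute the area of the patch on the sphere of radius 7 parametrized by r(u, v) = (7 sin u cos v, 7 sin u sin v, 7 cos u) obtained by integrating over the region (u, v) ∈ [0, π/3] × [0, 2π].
Area = 49*pi

Area = ∫∫ √(EG − F²) du dv with √(EG − F²) = 49*Abs(sin(u)). Integrating over [0, π/3] × [0, 2π] gives 49*pi.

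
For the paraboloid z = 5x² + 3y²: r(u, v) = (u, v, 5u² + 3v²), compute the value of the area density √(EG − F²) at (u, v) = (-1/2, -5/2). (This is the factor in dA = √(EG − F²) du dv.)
√(EG − F²)|_{(-1/2, -5/2)} = sqrt(251)

E = 100*u^2 + 1, F = 60*u*v, G = 36*v^2 + 1, so EG − F² = 100*u^2 + 36*v^2 + 1. Taking the positive square root: √(EG − F²) = sqrt(100*u^2 + 36*v^2 + 1). At (u, v) = (-1/2, -5/2): sqrt(251).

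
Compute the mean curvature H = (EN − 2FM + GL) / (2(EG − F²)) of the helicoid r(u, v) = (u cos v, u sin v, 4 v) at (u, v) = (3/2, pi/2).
H = 0

With E = 1, F = 0, G = u^2 + 16, L = 0, M = -4/sqrt(u^2 + 16), N = 0, assemble
  H = (EN − 2FM + GL) / (2(EG − F²)) = 0.
At (u, v) = (3/2, pi/2): H = 0.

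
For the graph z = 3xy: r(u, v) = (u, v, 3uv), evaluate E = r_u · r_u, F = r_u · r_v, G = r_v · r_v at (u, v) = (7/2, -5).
E = 226;  F = -315/2;  G = 445/4

Partials: r_u = (1, 0, 3*v), r_v = (0, 1, 3*u). As functions of (u, v):
  E = r_u · r_u = 9*v^2 + 1,
  F = r_u · r_v = 9*u*v,
  G = r_v · r_v = 9*u^2 + 1.
Evaluating at (u, v) = (7/2, -5): E = 226, F = -315/2, G = 445/4.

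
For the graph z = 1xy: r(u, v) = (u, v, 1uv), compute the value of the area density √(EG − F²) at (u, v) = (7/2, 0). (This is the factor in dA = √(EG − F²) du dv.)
√(EG − F²)|_{(7/2, 0)} = sqrt(53)/2

E = v^2 + 1, F = u*v, G = u^2 + 1, so EG − F² = u^2 + v^2 + 1. Taking the positive square root: √(EG − F²) = sqrt(u^2 + v^2 + 1). At (u, v) = (7/2, 0): sqrt(53)/2.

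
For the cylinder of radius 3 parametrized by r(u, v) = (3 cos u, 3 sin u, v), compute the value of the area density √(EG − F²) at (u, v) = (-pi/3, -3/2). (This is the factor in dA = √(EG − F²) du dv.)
√(EG − F²)|_{(-pi/3, -3/2)} = 3

E = 9, F = 0, G = 1, so EG − F² = 9. Taking the positive square root: √(EG − F²) = 3. At (u, v) = (-pi/3, -3/2): 3.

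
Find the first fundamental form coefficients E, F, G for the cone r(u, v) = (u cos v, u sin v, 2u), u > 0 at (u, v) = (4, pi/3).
E = 5;  F = 0;  G = 16

Partials: r_u = (cos(v), sin(v), 2), r_v = (-u*sin(v), u*cos(v), 0). As functions of (u, v):
  E = r_u · r_u = 5,
  F = r_u · r_v = 0,
  G = r_v · r_v = u^2.
Evaluating at (u, v) = (4, pi/3): E = 5, F = 0, G = 16.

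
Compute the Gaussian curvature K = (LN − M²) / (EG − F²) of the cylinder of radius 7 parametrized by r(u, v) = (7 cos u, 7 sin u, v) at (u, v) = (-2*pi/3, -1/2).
K = 0

Coefficients of the first fundamental form: E = 49, F = 0, G = 1.
Coefficients of the second fundamental form: L = -7, M = 0, N = 0.
Assemble K = (LN − M²)/(EG − F²) = 0. At (u, v) = (-2*pi/3, -1/2): K = 0.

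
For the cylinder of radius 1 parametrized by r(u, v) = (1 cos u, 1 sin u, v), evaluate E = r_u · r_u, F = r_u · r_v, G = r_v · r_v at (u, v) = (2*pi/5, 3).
E = 1;  F = 0;  G = 1

Partials: r_u = (-sin(u), cos(u), 0), r_v = (0, 0, 1). As functions of (u, v):
  E = r_u · r_u = 1,
  F = r_u · r_v = 0,
  G = r_v · r_v = 1.
Evaluating at (u, v) = (2*pi/5, 3): E = 1, F = 0, G = 1.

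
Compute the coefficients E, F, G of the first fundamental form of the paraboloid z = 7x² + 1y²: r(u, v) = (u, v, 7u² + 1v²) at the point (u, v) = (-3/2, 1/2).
E = 442;  F = -21;  G = 2

Partials: r_u = (1, 0, 14*u), r_v = (0, 1, 2*v). As functions of (u, v):
  E = r_u · r_u = 196*u^2 + 1,
  F = r_u · r_v = 28*u*v,
  G = r_v · r_v = 4*v^2 + 1.
Evaluating at (u, v) = (-3/2, 1/2): E = 442, F = -21, G = 2.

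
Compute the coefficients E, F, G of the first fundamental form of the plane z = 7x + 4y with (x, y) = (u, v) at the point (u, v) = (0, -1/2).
E = 50;  F = 28;  G = 17

Partials: r_u = (1, 0, 7), r_v = (0, 1, 4). As functions of (u, v):
  E = r_u · r_u = 50,
  F = r_u · r_v = 28,
  G = r_v · r_v = 17.
Evaluating at (u, v) = (0, -1/2): E = 50, F = 28, G = 17.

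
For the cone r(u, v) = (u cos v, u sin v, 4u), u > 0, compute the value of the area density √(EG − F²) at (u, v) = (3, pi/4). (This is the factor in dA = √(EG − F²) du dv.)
√(EG − F²)|_{(3, pi/4)} = 3*sqrt(17)

E = 17, F = 0, G = u^2, so EG − F² = 17*u^2. Taking the positive square root: √(EG − F²) = sqrt(17)*Abs(u). At (u, v) = (3, pi/4): 3*sqrt(17).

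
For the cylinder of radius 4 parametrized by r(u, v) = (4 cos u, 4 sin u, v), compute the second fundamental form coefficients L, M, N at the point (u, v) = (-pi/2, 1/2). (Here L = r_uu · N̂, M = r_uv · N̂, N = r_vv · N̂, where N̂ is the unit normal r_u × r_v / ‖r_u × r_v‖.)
L = -4;  M = 0;  N = 0

Compute the unit normal N̂(u, v) = (cos(u), sin(u), 0), and the second partials r_uu, r_uv, r_vv. Take dot products:
  L(u, v) = r_uu · N̂ = -4,
  M(u, v) = r_uv · N̂ = 0,
  N(u, v) = r_vv · N̂ = 0.
Evaluating at (u, v) = (-pi/2, 1/2):
  L = -4, M = 0, N = 0.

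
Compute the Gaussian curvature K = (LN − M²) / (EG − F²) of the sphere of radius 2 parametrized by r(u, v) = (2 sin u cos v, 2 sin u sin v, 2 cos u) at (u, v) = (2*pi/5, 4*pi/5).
K = 1/4

Coefficients of the first fundamental form: E = 4, F = 0, G = 4*sin(u)^2.
Coefficients of the second fundamental form: L = -2*sin(u)/Abs(sin(u)), M = 0, N = -2*sin(u)^3/Abs(sin(u)).
Assemble K = (LN − M²)/(EG − F²) = 1/4. At (u, v) = (2*pi/5, 4*pi/5): K = 1/4.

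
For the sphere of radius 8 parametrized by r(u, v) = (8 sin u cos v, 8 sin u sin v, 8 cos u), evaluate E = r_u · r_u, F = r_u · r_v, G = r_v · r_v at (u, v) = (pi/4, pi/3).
E = 64;  F = 0;  G = 32

Partials: r_u = (8*cos(u)*cos(v), 8*sin(v)*cos(u), -8*sin(u)), r_v = (-8*sin(u)*sin(v), 8*sin(u)*cos(v), 0). As functions of (u, v):
  E = r_u · r_u = 64,
  F = r_u · r_v = 0,
  G = r_v · r_v = 64*sin(u)^2.
Evaluating at (u, v) = (pi/4, pi/3): E = 64, F = 0, G = 32.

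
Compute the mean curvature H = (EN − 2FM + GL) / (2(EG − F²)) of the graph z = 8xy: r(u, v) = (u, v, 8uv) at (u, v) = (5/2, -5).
H = 6400*sqrt(2001)/4004001

With E = 64*v^2 + 1, F = 64*u*v, G = 64*u^2 + 1, L = 0, M = 8/sqrt(64*u^2 + 64*v^2 + 1), N = 0, assemble
  H = (EN − 2FM + GL) / (2(EG − F²)) = -512*u*v/(64*u^2 + 64*v^2 + 1)^(3/2).
At (u, v) = (5/2, -5): H = 6400*sqrt(2001)/4004001.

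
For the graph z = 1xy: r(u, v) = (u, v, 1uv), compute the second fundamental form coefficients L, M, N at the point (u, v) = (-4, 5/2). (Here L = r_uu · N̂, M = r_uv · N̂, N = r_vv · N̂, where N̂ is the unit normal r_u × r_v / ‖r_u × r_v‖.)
L = 0;  M = 2*sqrt(93)/93;  N = 0

Compute the unit normal N̂(u, v) = (-v/sqrt(u^2 + v^2 + 1), -u/sqrt(u^2 + v^2 + 1), 1/sqrt(u^2 + v^2 + 1)), and the second partials r_uu, r_uv, r_vv. Take dot products:
  L(u, v) = r_uu · N̂ = 0,
  M(u, v) = r_uv · N̂ = 1/sqrt(u^2 + v^2 + 1),
  N(u, v) = r_vv · N̂ = 0.
Evaluating at (u, v) = (-4, 5/2):
  L = 0, M = 2*sqrt(93)/93, N = 0.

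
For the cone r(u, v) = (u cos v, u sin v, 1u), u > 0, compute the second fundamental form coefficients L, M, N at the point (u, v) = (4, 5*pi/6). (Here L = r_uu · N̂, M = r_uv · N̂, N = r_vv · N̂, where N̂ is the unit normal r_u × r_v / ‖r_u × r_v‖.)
L = 0;  M = 0;  N = 2*sqrt(2)

Compute the unit normal N̂(u, v) = (-sqrt(2)*u*cos(v)/(2*Abs(u)), -sqrt(2)*u*sin(v)/(2*Abs(u)), sqrt(2)*u/(2*Abs(u))), and the second partials r_uu, r_uv, r_vv. Take dot products:
  L(u, v) = r_uu · N̂ = 0,
  M(u, v) = r_uv · N̂ = 0,
  N(u, v) = r_vv · N̂ = sqrt(2)*u^2/(2*Abs(u)).
Evaluating at (u, v) = (4, 5*pi/6):
  L = 0, M = 0, N = 2*sqrt(2).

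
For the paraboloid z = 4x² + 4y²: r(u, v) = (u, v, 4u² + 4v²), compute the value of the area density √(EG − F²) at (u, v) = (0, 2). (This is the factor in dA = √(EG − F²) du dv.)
√(EG − F²)|_{(0, 2)} = sqrt(257)

E = 64*u^2 + 1, F = 64*u*v, G = 64*v^2 + 1, so EG − F² = 64*u^2 + 64*v^2 + 1. Taking the positive square root: √(EG − F²) = sqrt(64*u^2 + 64*v^2 + 1). At (u, v) = (0, 2): sqrt(257).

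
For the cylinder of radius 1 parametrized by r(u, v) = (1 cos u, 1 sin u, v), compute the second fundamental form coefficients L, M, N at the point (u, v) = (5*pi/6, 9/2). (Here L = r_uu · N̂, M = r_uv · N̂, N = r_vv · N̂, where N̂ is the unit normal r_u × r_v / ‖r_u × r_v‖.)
L = -1;  M = 0;  N = 0

Compute the unit normal N̂(u, v) = (cos(u), sin(u), 0), and the second partials r_uu, r_uv, r_vv. Take dot products:
  L(u, v) = r_uu · N̂ = -1,
  M(u, v) = r_uv · N̂ = 0,
  N(u, v) = r_vv · N̂ = 0.
Evaluating at (u, v) = (5*pi/6, 9/2):
  L = -1, M = 0, N = 0.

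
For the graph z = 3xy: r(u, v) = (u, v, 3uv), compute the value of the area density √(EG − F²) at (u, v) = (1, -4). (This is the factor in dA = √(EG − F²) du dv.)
√(EG − F²)|_{(1, -4)} = sqrt(154)

E = 9*v^2 + 1, F = 9*u*v, G = 9*u^2 + 1, so EG − F² = 9*u^2 + 9*v^2 + 1. Taking the positive square root: √(EG − F²) = sqrt(9*u^2 + 9*v^2 + 1). At (u, v) = (1, -4): sqrt(154).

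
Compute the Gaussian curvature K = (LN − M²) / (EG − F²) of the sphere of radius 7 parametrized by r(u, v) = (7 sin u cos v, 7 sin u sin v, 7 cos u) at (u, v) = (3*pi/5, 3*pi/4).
K = 1/49

Coefficients of the first fundamental form: E = 49, F = 0, G = 49*sin(u)^2.
Coefficients of the second fundamental form: L = -7*sin(u)/Abs(sin(u)), M = 0, N = -7*sin(u)^3/Abs(sin(u)).
Assemble K = (LN − M²)/(EG − F²) = 1/49. At (u, v) = (3*pi/5, 3*pi/4): K = 1/49.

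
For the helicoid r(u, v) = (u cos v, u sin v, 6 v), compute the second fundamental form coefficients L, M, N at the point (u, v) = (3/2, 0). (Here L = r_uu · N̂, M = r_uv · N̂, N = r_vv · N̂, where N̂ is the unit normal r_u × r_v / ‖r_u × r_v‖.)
L = 0;  M = -4*sqrt(17)/17;  N = 0

Compute the unit normal N̂(u, v) = (6*sin(v)/sqrt(u^2 + 36), -6*cos(v)/sqrt(u^2 + 36), u/sqrt(u^2 + 36)), and the second partials r_uu, r_uv, r_vv. Take dot products:
  L(u, v) = r_uu · N̂ = 0,
  M(u, v) = r_uv · N̂ = -6/sqrt(u^2 + 36),
  N(u, v) = r_vv · N̂ = 0.
Evaluating at (u, v) = (3/2, 0):
  L = 0, M = -4*sqrt(17)/17, N = 0.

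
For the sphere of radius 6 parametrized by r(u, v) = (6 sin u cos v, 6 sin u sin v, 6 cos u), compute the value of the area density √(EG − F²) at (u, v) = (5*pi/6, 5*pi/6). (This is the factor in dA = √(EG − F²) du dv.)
√(EG − F²)|_{(5*pi/6, 5*pi/6)} = 18

E = 36, F = 0, G = 36*sin(u)^2, so EG − F² = 1296*sin(u)^2. Taking the positive square root: √(EG − F²) = 36*Abs(sin(u)). At (u, v) = (5*pi/6, 5*pi/6): 18.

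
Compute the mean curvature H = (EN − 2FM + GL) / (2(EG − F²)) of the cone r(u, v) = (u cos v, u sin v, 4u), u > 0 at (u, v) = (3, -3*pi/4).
H = 2*sqrt(17)/51

With E = 17, F = 0, G = u^2, L = 0, M = 0, N = 4*sqrt(17)*u^2/(17*Abs(u)), assemble
  H = (EN − 2FM + GL) / (2(EG − F²)) = 2*sqrt(17)/(17*Abs(u)).
At (u, v) = (3, -3*pi/4): H = 2*sqrt(17)/51.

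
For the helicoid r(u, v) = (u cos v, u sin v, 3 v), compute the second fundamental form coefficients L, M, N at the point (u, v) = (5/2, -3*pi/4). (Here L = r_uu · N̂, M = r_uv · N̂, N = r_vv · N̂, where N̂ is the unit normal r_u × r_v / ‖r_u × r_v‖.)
L = 0;  M = -6*sqrt(61)/61;  N = 0

Compute the unit normal N̂(u, v) = (3*sin(v)/sqrt(u^2 + 9), -3*cos(v)/sqrt(u^2 + 9), u/sqrt(u^2 + 9)), and the second partials r_uu, r_uv, r_vv. Take dot products:
  L(u, v) = r_uu · N̂ = 0,
  M(u, v) = r_uv · N̂ = -3/sqrt(u^2 + 9),
  N(u, v) = r_vv · N̂ = 0.
Evaluating at (u, v) = (5/2, -3*pi/4):
  L = 0, M = -6*sqrt(61)/61, N = 0.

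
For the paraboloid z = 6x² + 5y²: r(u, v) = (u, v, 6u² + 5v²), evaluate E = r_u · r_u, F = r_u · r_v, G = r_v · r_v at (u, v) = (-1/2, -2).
E = 37;  F = 120;  G = 401

Partials: r_u = (1, 0, 12*u), r_v = (0, 1, 10*v). As functions of (u, v):
  E = r_u · r_u = 144*u^2 + 1,
  F = r_u · r_v = 120*u*v,
  G = r_v · r_v = 100*v^2 + 1.
Evaluating at (u, v) = (-1/2, -2): E = 37, F = 120, G = 401.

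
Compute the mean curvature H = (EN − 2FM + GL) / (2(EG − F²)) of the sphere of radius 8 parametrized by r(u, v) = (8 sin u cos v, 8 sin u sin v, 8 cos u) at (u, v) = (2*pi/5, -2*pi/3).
H = -1/8

With E = 64, F = 0, G = 64*sin(u)^2, L = -8*sin(u)/Abs(sin(u)), M = 0, N = -8*sin(u)^3/Abs(sin(u)), assemble
  H = (EN − 2FM + GL) / (2(EG − F²)) = -sin(u)/(8*Abs(sin(u))).
At (u, v) = (2*pi/5, -2*pi/3): H = -1/8.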